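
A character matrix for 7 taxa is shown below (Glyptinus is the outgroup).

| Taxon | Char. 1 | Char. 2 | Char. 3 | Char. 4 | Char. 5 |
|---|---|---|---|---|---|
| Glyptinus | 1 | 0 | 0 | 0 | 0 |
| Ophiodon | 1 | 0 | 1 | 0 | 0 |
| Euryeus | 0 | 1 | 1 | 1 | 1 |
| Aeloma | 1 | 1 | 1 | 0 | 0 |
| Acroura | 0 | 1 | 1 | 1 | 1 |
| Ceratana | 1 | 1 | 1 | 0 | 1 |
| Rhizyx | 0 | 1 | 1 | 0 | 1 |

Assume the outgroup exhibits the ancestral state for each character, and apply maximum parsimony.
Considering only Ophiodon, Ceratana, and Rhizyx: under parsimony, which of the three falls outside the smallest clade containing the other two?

Ophiodon

Character polarity is set by the outgroup: the derived state is whichever differs from the outgroup's state, so for Char. 1 the derived state is '0', and for the remaining characters it is '1'.
Only Acroura, Euryeus, and Rhizyx show the derived state '0' for Char. 1, supporting them as a clade.
Only Acroura, Aeloma, Ceratana, Euryeus, and Rhizyx show the derived state '1' for Char. 2, supporting them as a clade.
Char. 3 (derived state '1') is shared by all ingroup taxa — unites the whole ingroup.
Char. 4: derived state '1' in Acroura and Euryeus only — synapomorphy for {Acroura, Euryeus}.
Only Acroura, Ceratana, Euryeus, and Rhizyx show the derived state '1' for Char. 5, supporting them as a clade.
Most parsimonious ingroup topology: (Ophiodon,((((Euryeus,Acroura),Rhizyx),Ceratana),Aeloma)).
Ceratana and Rhizyx share a more recent common ancestor with each other than either does with Ophiodon, so Ophiodon is the least closely related of the three.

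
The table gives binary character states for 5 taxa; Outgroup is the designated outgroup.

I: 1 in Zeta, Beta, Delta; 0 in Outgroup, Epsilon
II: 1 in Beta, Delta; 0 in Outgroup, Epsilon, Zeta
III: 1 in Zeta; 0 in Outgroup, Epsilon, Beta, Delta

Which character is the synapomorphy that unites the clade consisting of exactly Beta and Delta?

The outgroup has state '0' for every character, so '1' is the derived state throughout.
I (derived state '1') is shared by Beta, Delta, and Zeta — a synapomorphy uniting that clade.
II: derived state '1' in Beta and Delta only — synapomorphy for {Beta, Delta}.
III: derived state '1' in Zeta only — an autapomorphy, so it tells us nothing about relationships among taxa.
Most parsimonious ingroup topology: (Epsilon,(Zeta,(Delta,Beta))).
The clade {Beta, Delta} is supported by II: its derived state '1' occurs in exactly those taxa and in no other taxon (including the outgroup).

II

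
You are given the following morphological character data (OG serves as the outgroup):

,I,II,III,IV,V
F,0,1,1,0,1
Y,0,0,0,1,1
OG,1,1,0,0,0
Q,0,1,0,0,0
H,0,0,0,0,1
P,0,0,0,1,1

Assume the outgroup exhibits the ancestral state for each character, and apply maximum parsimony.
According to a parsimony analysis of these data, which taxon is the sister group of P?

Y

Character polarity is set by the outgroup: the derived state is whichever differs from the outgroup's state, so for I, II the derived state is '0', and for the remaining characters it is '1'.
I (derived state '0') is shared by all ingroup taxa — unites the whole ingroup.
II: derived state '0' in H, P, and Y only — synapomorphy for {H, P, Y}.
III (derived state '1') is unique to F (autapomorphy; uninformative for grouping).
IV: derived state '1' in P and Y only — synapomorphy for {P, Y}.
V: derived state '1' in F, H, P, and Y only — synapomorphy for {F, H, P, Y}.
Most parsimonious ingroup topology: ((((P,Y),H),F),Q).
P and Y form a cherry on this tree, so they are sister taxa.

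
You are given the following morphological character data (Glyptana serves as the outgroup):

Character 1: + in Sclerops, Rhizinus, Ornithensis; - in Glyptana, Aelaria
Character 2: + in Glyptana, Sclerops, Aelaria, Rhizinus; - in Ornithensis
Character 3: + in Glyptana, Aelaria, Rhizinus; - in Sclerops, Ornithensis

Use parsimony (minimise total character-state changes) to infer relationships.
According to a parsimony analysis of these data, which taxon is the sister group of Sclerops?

Ornithensis

Character polarity is set by the outgroup: the derived state is whichever differs from the outgroup's state, so for Character 2, Character 3 the derived state is '-', and for the remaining characters it is '+'.
Character 1 (derived state '+') is shared by Ornithensis, Rhizinus, and Sclerops — a synapomorphy uniting that clade.
Character 2: derived state '-' in Ornithensis only — an autapomorphy, so it tells us nothing about relationships among taxa.
Only Ornithensis and Sclerops show the derived state '-' for Character 3, supporting them as a clade.
Most parsimonious ingroup topology: (((Sclerops,Ornithensis),Rhizinus),Aelaria).
Sclerops and Ornithensis form a cherry on this tree, so they are sister taxa.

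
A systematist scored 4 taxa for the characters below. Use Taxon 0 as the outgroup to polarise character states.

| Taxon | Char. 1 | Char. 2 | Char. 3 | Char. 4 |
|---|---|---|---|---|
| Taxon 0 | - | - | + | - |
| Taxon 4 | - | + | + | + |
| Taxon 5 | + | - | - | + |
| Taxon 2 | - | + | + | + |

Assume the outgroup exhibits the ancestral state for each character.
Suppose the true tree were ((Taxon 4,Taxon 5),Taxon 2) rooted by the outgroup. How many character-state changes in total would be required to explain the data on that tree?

Map each character onto ((Taxon 4,Taxon 5),Taxon 2) (rooted by Taxon 0) and count the minimum state changes it requires (Fitch parsimony):
Char. 1: 1; Char. 2: 2; Char. 3: 1; Char. 4: 1.
Total tree length = 5.

5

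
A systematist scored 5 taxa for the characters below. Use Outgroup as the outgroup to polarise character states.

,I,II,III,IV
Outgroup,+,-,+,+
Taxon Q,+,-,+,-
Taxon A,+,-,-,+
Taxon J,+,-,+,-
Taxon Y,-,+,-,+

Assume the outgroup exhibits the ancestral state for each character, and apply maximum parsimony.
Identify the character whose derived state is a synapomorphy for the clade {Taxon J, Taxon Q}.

IV

Character polarity is set by the outgroup: the derived state is whichever differs from the outgroup's state, so for I, III, IV the derived state is '-', and for the remaining characters it is '+'.
I: derived state '-' in Taxon Y only — an autapomorphy, so it tells us nothing about relationships among taxa.
II: derived state '+' in Taxon Y only — an autapomorphy, so it tells us nothing about relationships among taxa.
Only Taxon A and Taxon Y show the derived state '-' for III, supporting them as a clade.
IV: derived state '-' in Taxon J and Taxon Q only — synapomorphy for {Taxon J, Taxon Q}.
Most parsimonious ingroup topology: ((Taxon Q,Taxon J),(Taxon A,Taxon Y)).
The clade {Taxon J, Taxon Q} is supported by IV: its derived state '-' occurs in exactly those taxa and in no other taxon (including the outgroup).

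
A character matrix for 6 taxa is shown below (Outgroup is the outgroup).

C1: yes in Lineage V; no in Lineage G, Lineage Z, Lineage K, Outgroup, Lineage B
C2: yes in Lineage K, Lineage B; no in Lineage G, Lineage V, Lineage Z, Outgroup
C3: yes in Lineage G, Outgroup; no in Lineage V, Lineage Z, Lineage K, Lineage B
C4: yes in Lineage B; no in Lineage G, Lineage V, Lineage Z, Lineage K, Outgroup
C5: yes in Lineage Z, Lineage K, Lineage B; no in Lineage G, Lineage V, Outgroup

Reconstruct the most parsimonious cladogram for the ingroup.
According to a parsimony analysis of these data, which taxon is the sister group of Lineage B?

Character polarity is set by the outgroup: the derived state is whichever differs from the outgroup's state, so for C3 the derived state is 'no', and for the remaining characters it is 'yes'.
C1 (derived state 'yes') is unique to Lineage V (autapomorphy; uninformative for grouping).
C2 (derived state 'yes') is shared by Lineage B and Lineage K — a synapomorphy uniting that clade.
Only Lineage B, Lineage K, Lineage V, and Lineage Z show the derived state 'no' for C3, supporting them as a clade.
C4: derived state 'yes' in Lineage B only — an autapomorphy, so it tells us nothing about relationships among taxa.
Only Lineage B, Lineage K, and Lineage Z show the derived state 'yes' for C5, supporting them as a clade.
Most parsimonious ingroup topology: (((Lineage Z,(Lineage B,Lineage K)),Lineage V),Lineage G).
Lineage B and Lineage K form a cherry on this tree, so they are sister taxa.

Lineage K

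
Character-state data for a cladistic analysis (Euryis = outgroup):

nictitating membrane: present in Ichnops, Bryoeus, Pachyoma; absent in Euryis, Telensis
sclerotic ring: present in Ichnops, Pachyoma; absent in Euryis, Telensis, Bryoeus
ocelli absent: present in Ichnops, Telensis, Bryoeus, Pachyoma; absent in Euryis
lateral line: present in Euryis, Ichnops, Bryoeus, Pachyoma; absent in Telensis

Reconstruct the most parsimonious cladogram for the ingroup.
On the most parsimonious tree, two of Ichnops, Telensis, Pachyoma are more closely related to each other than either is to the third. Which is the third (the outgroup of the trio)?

Character polarity is set by the outgroup: the derived state is whichever differs from the outgroup's state, so for lateral line the derived state is 'absent', and for the remaining characters it is 'present'.
Only Bryoeus, Ichnops, and Pachyoma show the derived state 'present' for nictitating membrane, supporting them as a clade.
Only Ichnops and Pachyoma show the derived state 'present' for sclerotic ring, supporting them as a clade.
ocelli absent (derived state 'present') is shared by all ingroup taxa — unites the whole ingroup.
lateral line: derived state 'absent' in Telensis only — an autapomorphy, so it tells us nothing about relationships among taxa.
Most parsimonious ingroup topology: (((Ichnops,Pachyoma),Bryoeus),Telensis).
Ichnops and Pachyoma share a more recent common ancestor with each other than either does with Telensis, so Telensis is the least closely related of the three.

Telensis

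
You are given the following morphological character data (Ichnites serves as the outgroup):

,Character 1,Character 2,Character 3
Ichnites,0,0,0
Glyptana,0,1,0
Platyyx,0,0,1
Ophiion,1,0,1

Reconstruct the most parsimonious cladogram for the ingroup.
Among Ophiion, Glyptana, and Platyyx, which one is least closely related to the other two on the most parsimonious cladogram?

Glyptana

The outgroup has state '0' for every character, so '1' is the derived state throughout.
Character 1 (derived state '1') is unique to Ophiion (autapomorphy; uninformative for grouping).
Character 2: derived state '1' in Glyptana only — an autapomorphy, so it tells us nothing about relationships among taxa.
Character 3 (derived state '1') is shared by Ophiion and Platyyx — a synapomorphy uniting that clade.
Most parsimonious ingroup topology: (Glyptana,(Platyyx,Ophiion)).
Platyyx and Ophiion share a more recent common ancestor with each other than either does with Glyptana, so Glyptana is the least closely related of the three.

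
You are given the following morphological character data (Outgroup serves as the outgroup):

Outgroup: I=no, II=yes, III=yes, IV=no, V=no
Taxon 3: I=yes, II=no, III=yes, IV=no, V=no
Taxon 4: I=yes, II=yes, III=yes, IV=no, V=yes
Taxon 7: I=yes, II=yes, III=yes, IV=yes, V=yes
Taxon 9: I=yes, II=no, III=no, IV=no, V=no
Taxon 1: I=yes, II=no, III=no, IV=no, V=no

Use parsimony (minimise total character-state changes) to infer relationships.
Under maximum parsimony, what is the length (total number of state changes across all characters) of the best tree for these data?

5

Character polarity is set by the outgroup: the derived state is whichever differs from the outgroup's state, so for II, III the derived state is 'no', and for the remaining characters it is 'yes'.
All ingroup taxa share the derived state 'yes' for I; it defines the ingroup but does not resolve relationships within it.
II (derived state 'no') is shared by Taxon 1, Taxon 3, and Taxon 9 — a synapomorphy uniting that clade.
III: derived state 'no' in Taxon 1 and Taxon 9 only — synapomorphy for {Taxon 1, Taxon 9}.
IV: derived state 'yes' in Taxon 7 only — an autapomorphy, so it tells us nothing about relationships among taxa.
V (derived state 'yes') is shared by Taxon 4 and Taxon 7 — a synapomorphy uniting that clade.
Most parsimonious ingroup topology: ((Taxon 3,(Taxon 9,Taxon 1)),(Taxon 4,Taxon 7)).
Changes per character on this tree: I: 1; II: 1; III: 1; IV: 1; V: 1.
Total = 5.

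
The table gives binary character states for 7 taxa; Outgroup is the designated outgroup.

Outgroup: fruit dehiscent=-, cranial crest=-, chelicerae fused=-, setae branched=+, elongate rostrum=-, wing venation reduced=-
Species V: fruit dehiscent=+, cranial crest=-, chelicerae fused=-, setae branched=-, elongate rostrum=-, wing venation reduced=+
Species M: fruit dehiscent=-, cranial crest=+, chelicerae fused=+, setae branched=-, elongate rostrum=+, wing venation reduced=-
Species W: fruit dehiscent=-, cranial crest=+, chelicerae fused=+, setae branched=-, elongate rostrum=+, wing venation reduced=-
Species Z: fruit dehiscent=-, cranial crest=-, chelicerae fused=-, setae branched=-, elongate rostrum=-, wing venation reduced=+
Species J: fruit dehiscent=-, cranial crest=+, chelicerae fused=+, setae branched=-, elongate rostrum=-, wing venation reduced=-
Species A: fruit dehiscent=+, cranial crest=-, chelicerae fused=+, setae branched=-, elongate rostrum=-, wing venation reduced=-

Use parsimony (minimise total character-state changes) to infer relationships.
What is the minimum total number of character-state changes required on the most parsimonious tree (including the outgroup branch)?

Character polarity is set by the outgroup: the derived state is whichever differs from the outgroup's state, so for setae branched the derived state is '-', and for the remaining characters it is '+'.
fruit dehiscent (state '+') occurs in Species A and Species V but conflicts with the nesting implied by the other characters — most parsimoniously interpreted as homoplasy.
cranial crest: derived state '+' in Species J, Species M, and Species W only — synapomorphy for {Species J, Species M, Species W}.
Only Species A, Species J, Species M, and Species W show the derived state '+' for chelicerae fused, supporting them as a clade.
setae branched (derived state '-') is shared by all ingroup taxa — unites the whole ingroup.
Only Species M and Species W show the derived state '+' for elongate rostrum, supporting them as a clade.
wing venation reduced (derived state '+') is shared by Species V and Species Z — a synapomorphy uniting that clade.
Most parsimonious ingroup topology: ((Species V,Species Z),(((Species M,Species W),Species J),Species A)).
Changes per character on this tree: fruit dehiscent: 2; cranial crest: 1; chelicerae fused: 1; setae branched: 1; elongate rostrum: 1; wing venation reduced: 1.
Total = 7.

7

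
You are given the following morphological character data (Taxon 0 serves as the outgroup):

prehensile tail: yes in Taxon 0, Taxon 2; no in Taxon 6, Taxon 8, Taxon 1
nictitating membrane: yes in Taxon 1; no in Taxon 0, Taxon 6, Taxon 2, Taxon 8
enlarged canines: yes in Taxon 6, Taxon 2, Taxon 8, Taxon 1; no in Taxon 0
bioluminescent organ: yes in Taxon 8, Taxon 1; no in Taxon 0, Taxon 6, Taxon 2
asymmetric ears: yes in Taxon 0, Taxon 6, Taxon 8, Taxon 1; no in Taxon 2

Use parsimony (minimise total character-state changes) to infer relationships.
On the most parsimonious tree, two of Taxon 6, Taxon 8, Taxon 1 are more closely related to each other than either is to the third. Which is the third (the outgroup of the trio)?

Character polarity is set by the outgroup: the derived state is whichever differs from the outgroup's state, so for prehensile tail, asymmetric ears the derived state is 'no', and for the remaining characters it is 'yes'.
Only Taxon 1, Taxon 6, and Taxon 8 show the derived state 'no' for prehensile tail, supporting them as a clade.
nictitating membrane (derived state 'yes') is unique to Taxon 1 (autapomorphy; uninformative for grouping).
enlarged canines (derived state 'yes') is shared by all ingroup taxa — unites the whole ingroup.
bioluminescent organ (derived state 'yes') is shared by Taxon 1 and Taxon 8 — a synapomorphy uniting that clade.
asymmetric ears: derived state 'no' in Taxon 2 only — an autapomorphy, so it tells us nothing about relationships among taxa.
Most parsimonious ingroup topology: ((Taxon 6,(Taxon 8,Taxon 1)),Taxon 2).
Taxon 8 and Taxon 1 share a more recent common ancestor with each other than either does with Taxon 6, so Taxon 6 is the least closely related of the three.

Taxon 6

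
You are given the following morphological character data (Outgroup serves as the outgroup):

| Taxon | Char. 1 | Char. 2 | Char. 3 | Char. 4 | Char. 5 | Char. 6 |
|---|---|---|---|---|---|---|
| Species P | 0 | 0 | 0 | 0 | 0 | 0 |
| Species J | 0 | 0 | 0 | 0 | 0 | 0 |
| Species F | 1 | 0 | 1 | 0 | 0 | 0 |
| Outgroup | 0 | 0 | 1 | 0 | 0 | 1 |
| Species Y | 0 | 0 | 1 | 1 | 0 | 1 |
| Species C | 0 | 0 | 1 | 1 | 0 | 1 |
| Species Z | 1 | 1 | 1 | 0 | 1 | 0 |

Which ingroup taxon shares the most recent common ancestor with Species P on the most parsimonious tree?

Species J

Character polarity is set by the outgroup: the derived state is whichever differs from the outgroup's state, so for Char. 3, Char. 6 the derived state is '0', and for the remaining characters it is '1'.
Char. 1 (derived state '1') is shared by Species F and Species Z — a synapomorphy uniting that clade.
Char. 2 (derived state '1') is unique to Species Z (autapomorphy; uninformative for grouping).
Char. 3: derived state '0' in Species J and Species P only — synapomorphy for {Species J, Species P}.
Char. 4 (derived state '1') is shared by Species C and Species Y — a synapomorphy uniting that clade.
Char. 5 (derived state '1') is unique to Species Z (autapomorphy; uninformative for grouping).
Only Species F, Species J, Species P, and Species Z show the derived state '0' for Char. 6, supporting them as a clade.
Most parsimonious ingroup topology: (((Species P,Species J),(Species Z,Species F)),(Species Y,Species C)).
Species P and Species J form a cherry on this tree, so they are sister taxa.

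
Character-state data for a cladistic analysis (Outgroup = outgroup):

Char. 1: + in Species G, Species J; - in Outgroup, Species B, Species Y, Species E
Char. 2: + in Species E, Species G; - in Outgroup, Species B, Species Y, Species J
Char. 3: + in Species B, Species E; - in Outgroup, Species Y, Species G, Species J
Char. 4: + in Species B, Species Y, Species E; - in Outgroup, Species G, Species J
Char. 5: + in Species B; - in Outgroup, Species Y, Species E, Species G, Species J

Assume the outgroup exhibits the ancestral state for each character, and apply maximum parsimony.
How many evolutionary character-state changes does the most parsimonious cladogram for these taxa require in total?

6

The outgroup has state '-' for every character, so '+' is the derived state throughout.
Char. 1: derived state '+' in Species G and Species J only — synapomorphy for {Species G, Species J}.
Char. 2 (state '+') occurs in Species E and Species G but conflicts with the nesting implied by the other characters — most parsimoniously interpreted as homoplasy.
Char. 3: derived state '+' in Species B and Species E only — synapomorphy for {Species B, Species E}.
Only Species B, Species E, and Species Y show the derived state '+' for Char. 4, supporting them as a clade.
Char. 5 (derived state '+') is unique to Species B (autapomorphy; uninformative for grouping).
Most parsimonious ingroup topology: (((Species B,Species E),Species Y),(Species G,Species J)).
Changes per character on this tree: Char. 1: 1; Char. 2: 2; Char. 3: 1; Char. 4: 1; Char. 5: 1.
Total = 6.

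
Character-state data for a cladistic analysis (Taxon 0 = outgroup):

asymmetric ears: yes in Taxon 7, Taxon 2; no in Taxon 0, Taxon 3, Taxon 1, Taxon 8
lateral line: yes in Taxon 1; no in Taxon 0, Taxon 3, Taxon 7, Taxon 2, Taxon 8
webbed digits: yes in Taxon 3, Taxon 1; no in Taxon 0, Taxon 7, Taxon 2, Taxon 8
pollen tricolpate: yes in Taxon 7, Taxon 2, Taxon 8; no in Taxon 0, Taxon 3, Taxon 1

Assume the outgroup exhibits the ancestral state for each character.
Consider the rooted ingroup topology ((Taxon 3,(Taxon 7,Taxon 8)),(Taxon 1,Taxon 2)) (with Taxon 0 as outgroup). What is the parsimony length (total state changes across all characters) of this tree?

7

Map each character onto ((Taxon 3,(Taxon 7,Taxon 8)),(Taxon 1,Taxon 2)) (rooted by Taxon 0) and count the minimum state changes it requires (Fitch parsimony):
asymmetric ears: 2; lateral line: 1; webbed digits: 2; pollen tricolpate: 2.
Total tree length = 7.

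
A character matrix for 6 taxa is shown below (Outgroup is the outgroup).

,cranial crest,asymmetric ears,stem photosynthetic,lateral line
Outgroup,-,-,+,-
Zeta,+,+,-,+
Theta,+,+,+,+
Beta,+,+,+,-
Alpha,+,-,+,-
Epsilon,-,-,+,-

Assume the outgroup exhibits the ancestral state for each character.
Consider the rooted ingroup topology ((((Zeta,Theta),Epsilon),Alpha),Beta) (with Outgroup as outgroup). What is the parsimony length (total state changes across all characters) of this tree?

6

Map each character onto ((((Zeta,Theta),Epsilon),Alpha),Beta) (rooted by Outgroup) and count the minimum state changes it requires (Fitch parsimony):
cranial crest: 2; asymmetric ears: 2; stem photosynthetic: 1; lateral line: 1.
Total tree length = 6.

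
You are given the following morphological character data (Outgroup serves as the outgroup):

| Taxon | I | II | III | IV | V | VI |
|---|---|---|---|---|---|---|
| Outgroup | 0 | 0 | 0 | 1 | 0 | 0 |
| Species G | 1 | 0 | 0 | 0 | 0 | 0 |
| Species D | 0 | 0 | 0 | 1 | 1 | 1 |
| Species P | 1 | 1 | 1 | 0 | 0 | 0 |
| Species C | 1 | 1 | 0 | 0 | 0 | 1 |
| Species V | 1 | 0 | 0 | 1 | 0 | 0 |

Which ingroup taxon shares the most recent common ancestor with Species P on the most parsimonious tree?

Character polarity is set by the outgroup: the derived state is whichever differs from the outgroup's state, so for IV the derived state is '0', and for the remaining characters it is '1'.
I: derived state '1' in Species C, Species G, Species P, and Species V only — synapomorphy for {Species C, Species G, Species P, Species V}.
Only Species C and Species P show the derived state '1' for II, supporting them as a clade.
III: derived state '1' in Species P only — an autapomorphy, so it tells us nothing about relationships among taxa.
IV (derived state '0') is shared by Species C, Species G, and Species P — a synapomorphy uniting that clade.
V: derived state '1' in Species D only — an autapomorphy, so it tells us nothing about relationships among taxa.
VI (state '1') occurs in Species C and Species D but conflicts with the nesting implied by the other characters — most parsimoniously interpreted as homoplasy.
Most parsimonious ingroup topology: (((Species G,(Species P,Species C)),Species V),Species D).
Species P and Species C form a cherry on this tree, so they are sister taxa.

Species C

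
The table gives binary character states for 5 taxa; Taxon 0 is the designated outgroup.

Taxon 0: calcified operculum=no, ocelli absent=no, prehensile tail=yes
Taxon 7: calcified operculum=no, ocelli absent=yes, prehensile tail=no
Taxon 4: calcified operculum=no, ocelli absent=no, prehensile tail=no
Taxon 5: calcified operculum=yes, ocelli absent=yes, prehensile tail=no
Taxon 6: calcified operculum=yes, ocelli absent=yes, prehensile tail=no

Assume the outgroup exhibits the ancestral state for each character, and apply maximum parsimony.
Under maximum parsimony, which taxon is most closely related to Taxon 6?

Taxon 5

Character polarity is set by the outgroup: the derived state is whichever differs from the outgroup's state, so for prehensile tail the derived state is 'no', and for the remaining characters it is 'yes'.
calcified operculum: derived state 'yes' in Taxon 5 and Taxon 6 only — synapomorphy for {Taxon 5, Taxon 6}.
ocelli absent: derived state 'yes' in Taxon 5, Taxon 6, and Taxon 7 only — synapomorphy for {Taxon 5, Taxon 6, Taxon 7}.
All ingroup taxa share the derived state 'no' for prehensile tail; it defines the ingroup but does not resolve relationships within it.
Most parsimonious ingroup topology: ((Taxon 7,(Taxon 5,Taxon 6)),Taxon 4).
Taxon 6 and Taxon 5 form a cherry on this tree, so they are sister taxa.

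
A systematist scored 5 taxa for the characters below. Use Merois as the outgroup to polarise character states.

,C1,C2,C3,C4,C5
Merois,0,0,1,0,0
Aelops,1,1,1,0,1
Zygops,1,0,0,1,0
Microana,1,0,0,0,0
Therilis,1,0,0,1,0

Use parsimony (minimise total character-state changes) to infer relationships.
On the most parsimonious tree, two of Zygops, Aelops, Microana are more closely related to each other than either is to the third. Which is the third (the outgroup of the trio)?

Aelops

Character polarity is set by the outgroup: the derived state is whichever differs from the outgroup's state, so for C3 the derived state is '0', and for the remaining characters it is '1'.
All ingroup taxa share the derived state '1' for C1; it defines the ingroup but does not resolve relationships within it.
C2 (derived state '1') is unique to Aelops (autapomorphy; uninformative for grouping).
C3 (derived state '0') is shared by Microana, Therilis, and Zygops — a synapomorphy uniting that clade.
Only Therilis and Zygops show the derived state '1' for C4, supporting them as a clade.
C5 (derived state '1') is unique to Aelops (autapomorphy; uninformative for grouping).
Most parsimonious ingroup topology: (Aelops,((Zygops,Therilis),Microana)).
Microana and Zygops share a more recent common ancestor with each other than either does with Aelops, so Aelops is the least closely related of the three.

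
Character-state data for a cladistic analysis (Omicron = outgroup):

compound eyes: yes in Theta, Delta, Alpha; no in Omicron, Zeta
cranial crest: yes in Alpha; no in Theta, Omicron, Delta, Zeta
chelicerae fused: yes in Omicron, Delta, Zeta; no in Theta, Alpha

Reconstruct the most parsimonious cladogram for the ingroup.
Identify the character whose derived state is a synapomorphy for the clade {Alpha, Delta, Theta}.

Character polarity is set by the outgroup: the derived state is whichever differs from the outgroup's state, so for chelicerae fused the derived state is 'no', and for the remaining characters it is 'yes'.
Only Alpha, Delta, and Theta show the derived state 'yes' for compound eyes, supporting them as a clade.
cranial crest: derived state 'yes' in Alpha only — an autapomorphy, so it tells us nothing about relationships among taxa.
chelicerae fused: derived state 'no' in Alpha and Theta only — synapomorphy for {Alpha, Theta}.
Most parsimonious ingroup topology: (Zeta,((Alpha,Theta),Delta)).
The clade {Alpha, Delta, Theta} is supported by compound eyes: its derived state 'yes' occurs in exactly those taxa and in no other taxon (including the outgroup).

compound eyes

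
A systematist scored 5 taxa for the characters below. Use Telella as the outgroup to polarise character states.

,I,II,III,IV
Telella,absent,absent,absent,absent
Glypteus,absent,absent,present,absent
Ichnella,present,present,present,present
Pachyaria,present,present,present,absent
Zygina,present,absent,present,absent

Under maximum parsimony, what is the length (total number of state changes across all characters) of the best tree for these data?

4

The outgroup has state 'absent' for every character, so 'present' is the derived state throughout.
I: derived state 'present' in Ichnella, Pachyaria, and Zygina only — synapomorphy for {Ichnella, Pachyaria, Zygina}.
II (derived state 'present') is shared by Ichnella and Pachyaria — a synapomorphy uniting that clade.
All ingroup taxa share the derived state 'present' for III; it defines the ingroup but does not resolve relationships within it.
IV (derived state 'present') is unique to Ichnella (autapomorphy; uninformative for grouping).
Most parsimonious ingroup topology: (Glypteus,((Ichnella,Pachyaria),Zygina)).
Changes per character on this tree: I: 1; II: 1; III: 1; IV: 1.
Total = 4.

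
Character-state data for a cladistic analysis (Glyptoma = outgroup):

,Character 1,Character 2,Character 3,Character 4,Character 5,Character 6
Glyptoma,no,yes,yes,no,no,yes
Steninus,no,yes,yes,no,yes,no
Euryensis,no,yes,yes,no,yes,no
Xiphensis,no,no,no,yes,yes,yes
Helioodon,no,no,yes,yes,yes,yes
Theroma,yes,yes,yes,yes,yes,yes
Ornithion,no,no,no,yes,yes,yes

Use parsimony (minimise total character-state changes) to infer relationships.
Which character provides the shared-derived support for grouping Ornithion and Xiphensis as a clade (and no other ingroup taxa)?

Character polarity is set by the outgroup: the derived state is whichever differs from the outgroup's state, so for Character 2, Character 3, Character 6 the derived state is 'no', and for the remaining characters it is 'yes'.
Character 1: derived state 'yes' in Theroma only — an autapomorphy, so it tells us nothing about relationships among taxa.
Character 2: derived state 'no' in Helioodon, Ornithion, and Xiphensis only — synapomorphy for {Helioodon, Ornithion, Xiphensis}.
Character 3: derived state 'no' in Ornithion and Xiphensis only — synapomorphy for {Ornithion, Xiphensis}.
Only Helioodon, Ornithion, Theroma, and Xiphensis show the derived state 'yes' for Character 4, supporting them as a clade.
Character 5 (derived state 'yes') is shared by all ingroup taxa — unites the whole ingroup.
Only Euryensis and Steninus show the derived state 'no' for Character 6, supporting them as a clade.
Most parsimonious ingroup topology: ((Steninus,Euryensis),(((Xiphensis,Ornithion),Helioodon),Theroma)).
The clade {Ornithion, Xiphensis} is supported by Character 3: its derived state 'no' occurs in exactly those taxa and in no other taxon (including the outgroup).

Character 3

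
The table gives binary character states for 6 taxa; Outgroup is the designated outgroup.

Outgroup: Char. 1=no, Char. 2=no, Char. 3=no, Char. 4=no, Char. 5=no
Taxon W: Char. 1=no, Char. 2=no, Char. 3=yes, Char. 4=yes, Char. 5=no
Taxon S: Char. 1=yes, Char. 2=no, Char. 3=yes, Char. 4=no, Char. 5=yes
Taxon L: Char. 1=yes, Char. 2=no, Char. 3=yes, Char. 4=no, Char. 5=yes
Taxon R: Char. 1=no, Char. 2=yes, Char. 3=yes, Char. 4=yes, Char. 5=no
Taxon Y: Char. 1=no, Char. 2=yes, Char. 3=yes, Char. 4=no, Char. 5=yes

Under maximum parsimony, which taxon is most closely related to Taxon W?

The outgroup has state 'no' for every character, so 'yes' is the derived state throughout.
Char. 1: derived state 'yes' in Taxon L and Taxon S only — synapomorphy for {Taxon L, Taxon S}.
Char. 2 groups Taxon R and Taxon Y, which is incompatible with the clades supported by the remaining characters; treating it as convergent (homoplasy) costs fewer steps than any alternative tree.
All ingroup taxa share the derived state 'yes' for Char. 3; it defines the ingroup but does not resolve relationships within it.
Char. 4 (derived state 'yes') is shared by Taxon R and Taxon W — a synapomorphy uniting that clade.
Only Taxon L, Taxon S, and Taxon Y show the derived state 'yes' for Char. 5, supporting them as a clade.
Most parsimonious ingroup topology: ((Taxon W,Taxon R),((Taxon S,Taxon L),Taxon Y)).
Taxon W and Taxon R form a cherry on this tree, so they are sister taxa.

Taxon R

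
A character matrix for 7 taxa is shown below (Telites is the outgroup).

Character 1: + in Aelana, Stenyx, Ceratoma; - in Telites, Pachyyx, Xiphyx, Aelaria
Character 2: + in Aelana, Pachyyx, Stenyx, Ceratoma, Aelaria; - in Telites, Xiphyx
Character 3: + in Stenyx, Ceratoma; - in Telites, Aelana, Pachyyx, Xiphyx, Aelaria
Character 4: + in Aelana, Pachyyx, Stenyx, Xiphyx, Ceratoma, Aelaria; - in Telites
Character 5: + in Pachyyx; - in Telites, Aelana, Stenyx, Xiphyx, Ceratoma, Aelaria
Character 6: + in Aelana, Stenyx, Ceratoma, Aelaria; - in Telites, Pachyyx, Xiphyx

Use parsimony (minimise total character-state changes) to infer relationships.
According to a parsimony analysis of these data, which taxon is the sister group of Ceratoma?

Stenyx

The outgroup has state '-' for every character, so '+' is the derived state throughout.
Only Aelana, Ceratoma, and Stenyx show the derived state '+' for Character 1, supporting them as a clade.
Character 2: derived state '+' in Aelana, Aelaria, Ceratoma, Pachyyx, and Stenyx only — synapomorphy for {Aelana, Aelaria, Ceratoma, Pachyyx, Stenyx}.
Only Ceratoma and Stenyx show the derived state '+' for Character 3, supporting them as a clade.
All ingroup taxa share the derived state '+' for Character 4; it defines the ingroup but does not resolve relationships within it.
Character 5 (derived state '+') is unique to Pachyyx (autapomorphy; uninformative for grouping).
Character 6: derived state '+' in Aelana, Aelaria, Ceratoma, and Stenyx only — synapomorphy for {Aelana, Aelaria, Ceratoma, Stenyx}.
Most parsimonious ingroup topology: ((Pachyyx,((Aelana,(Ceratoma,Stenyx)),Aelaria)),Xiphyx).
Ceratoma and Stenyx form a cherry on this tree, so they are sister taxa.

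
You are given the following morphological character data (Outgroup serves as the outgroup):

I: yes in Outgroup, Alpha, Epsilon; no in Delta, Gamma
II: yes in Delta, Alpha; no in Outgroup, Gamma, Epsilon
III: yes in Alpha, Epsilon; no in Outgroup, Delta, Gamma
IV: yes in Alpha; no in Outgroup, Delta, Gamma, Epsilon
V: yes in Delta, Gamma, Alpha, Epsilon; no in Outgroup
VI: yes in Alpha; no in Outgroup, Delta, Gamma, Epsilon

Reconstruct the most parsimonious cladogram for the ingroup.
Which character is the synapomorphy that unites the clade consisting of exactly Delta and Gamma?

I

Character polarity is set by the outgroup: the derived state is whichever differs from the outgroup's state, so for I the derived state is 'no', and for the remaining characters it is 'yes'.
Only Delta and Gamma show the derived state 'no' for I, supporting them as a clade.
II (state 'yes') occurs in Alpha and Delta but conflicts with the nesting implied by the other characters — most parsimoniously interpreted as homoplasy.
III: derived state 'yes' in Alpha and Epsilon only — synapomorphy for {Alpha, Epsilon}.
IV (derived state 'yes') is unique to Alpha (autapomorphy; uninformative for grouping).
V (derived state 'yes') is shared by all ingroup taxa — unites the whole ingroup.
VI: derived state 'yes' in Alpha only — an autapomorphy, so it tells us nothing about relationships among taxa.
Most parsimonious ingroup topology: ((Delta,Gamma),(Alpha,Epsilon)).
The clade {Delta, Gamma} is supported by I: its derived state 'no' occurs in exactly those taxa and in no other taxon (including the outgroup).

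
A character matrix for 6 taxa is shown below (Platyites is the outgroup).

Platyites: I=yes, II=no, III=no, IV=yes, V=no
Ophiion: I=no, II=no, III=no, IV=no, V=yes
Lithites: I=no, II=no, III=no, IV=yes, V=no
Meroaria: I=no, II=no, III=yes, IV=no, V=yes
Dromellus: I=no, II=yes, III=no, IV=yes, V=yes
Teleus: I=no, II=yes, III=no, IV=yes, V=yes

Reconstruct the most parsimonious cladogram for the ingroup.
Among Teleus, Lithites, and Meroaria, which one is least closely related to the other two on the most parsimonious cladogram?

Character polarity is set by the outgroup: the derived state is whichever differs from the outgroup's state, so for I, IV the derived state is 'no', and for the remaining characters it is 'yes'.
I (derived state 'no') is shared by all ingroup taxa — unites the whole ingroup.
Only Dromellus and Teleus show the derived state 'yes' for II, supporting them as a clade.
III (derived state 'yes') is unique to Meroaria (autapomorphy; uninformative for grouping).
Only Meroaria and Ophiion show the derived state 'no' for IV, supporting them as a clade.
V: derived state 'yes' in Dromellus, Meroaria, Ophiion, and Teleus only — synapomorphy for {Dromellus, Meroaria, Ophiion, Teleus}.
Most parsimonious ingroup topology: (((Meroaria,Ophiion),(Dromellus,Teleus)),Lithites).
Teleus and Meroaria share a more recent common ancestor with each other than either does with Lithites, so Lithites is the least closely related of the three.

Lithites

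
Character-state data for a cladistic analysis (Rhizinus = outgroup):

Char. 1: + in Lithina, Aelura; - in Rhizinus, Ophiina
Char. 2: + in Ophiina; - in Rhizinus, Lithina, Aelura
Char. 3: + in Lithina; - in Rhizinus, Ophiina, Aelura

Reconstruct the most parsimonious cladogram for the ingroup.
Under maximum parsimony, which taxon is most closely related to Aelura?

The outgroup has state '-' for every character, so '+' is the derived state throughout.
Only Aelura and Lithina show the derived state '+' for Char. 1, supporting them as a clade.
Char. 2: derived state '+' in Ophiina only — an autapomorphy, so it tells us nothing about relationships among taxa.
Char. 3: derived state '+' in Lithina only — an autapomorphy, so it tells us nothing about relationships among taxa.
Most parsimonious ingroup topology: ((Lithina,Aelura),Ophiina).
Aelura and Lithina form a cherry on this tree, so they are sister taxa.

Lithina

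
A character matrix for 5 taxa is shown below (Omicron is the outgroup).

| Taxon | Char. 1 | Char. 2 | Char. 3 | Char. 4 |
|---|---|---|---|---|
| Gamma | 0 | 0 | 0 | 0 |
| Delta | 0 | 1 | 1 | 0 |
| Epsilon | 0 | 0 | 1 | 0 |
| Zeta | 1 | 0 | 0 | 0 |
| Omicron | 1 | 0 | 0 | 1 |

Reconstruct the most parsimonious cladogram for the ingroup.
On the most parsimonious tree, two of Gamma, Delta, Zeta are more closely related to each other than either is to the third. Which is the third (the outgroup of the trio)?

Zeta

Character polarity is set by the outgroup: the derived state is whichever differs from the outgroup's state, so for Char. 1, Char. 4 the derived state is '0', and for the remaining characters it is '1'.
Char. 1 (derived state '0') is shared by Delta, Epsilon, and Gamma — a synapomorphy uniting that clade.
Char. 2: derived state '1' in Delta only — an autapomorphy, so it tells us nothing about relationships among taxa.
Only Delta and Epsilon show the derived state '1' for Char. 3, supporting them as a clade.
Char. 4 (derived state '0') is shared by all ingroup taxa — unites the whole ingroup.
Most parsimonious ingroup topology: (((Epsilon,Delta),Gamma),Zeta).
Delta and Gamma share a more recent common ancestor with each other than either does with Zeta, so Zeta is the least closely related of the three.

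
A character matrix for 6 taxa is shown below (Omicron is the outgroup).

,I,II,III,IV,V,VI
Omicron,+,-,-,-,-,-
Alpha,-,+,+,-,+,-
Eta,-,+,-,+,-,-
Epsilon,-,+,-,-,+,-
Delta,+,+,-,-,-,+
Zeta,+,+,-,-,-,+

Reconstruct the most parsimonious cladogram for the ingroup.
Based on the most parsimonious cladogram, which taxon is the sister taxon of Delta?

Zeta

Character polarity is set by the outgroup: the derived state is whichever differs from the outgroup's state, so for I the derived state is '-', and for the remaining characters it is '+'.
I (derived state '-') is shared by Alpha, Epsilon, and Eta — a synapomorphy uniting that clade.
All ingroup taxa share the derived state '+' for II; it defines the ingroup but does not resolve relationships within it.
III: derived state '+' in Alpha only — an autapomorphy, so it tells us nothing about relationships among taxa.
IV (derived state '+') is unique to Eta (autapomorphy; uninformative for grouping).
V: derived state '+' in Alpha and Epsilon only — synapomorphy for {Alpha, Epsilon}.
VI: derived state '+' in Delta and Zeta only — synapomorphy for {Delta, Zeta}.
Most parsimonious ingroup topology: (((Alpha,Epsilon),Eta),(Delta,Zeta)).
Delta and Zeta form a cherry on this tree, so they are sister taxa.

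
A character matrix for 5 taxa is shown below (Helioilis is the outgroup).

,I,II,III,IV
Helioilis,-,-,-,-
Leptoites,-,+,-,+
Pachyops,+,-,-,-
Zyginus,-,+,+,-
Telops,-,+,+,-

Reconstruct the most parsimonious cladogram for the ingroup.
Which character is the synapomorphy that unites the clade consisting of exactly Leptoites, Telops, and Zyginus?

II

The outgroup has state '-' for every character, so '+' is the derived state throughout.
I (derived state '+') is unique to Pachyops (autapomorphy; uninformative for grouping).
II (derived state '+') is shared by Leptoites, Telops, and Zyginus — a synapomorphy uniting that clade.
III (derived state '+') is shared by Telops and Zyginus — a synapomorphy uniting that clade.
IV (derived state '+') is unique to Leptoites (autapomorphy; uninformative for grouping).
Most parsimonious ingroup topology: ((Leptoites,(Zyginus,Telops)),Pachyops).
The clade {Leptoites, Telops, Zyginus} is supported by II: its derived state '+' occurs in exactly those taxa and in no other taxon (including the outgroup).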